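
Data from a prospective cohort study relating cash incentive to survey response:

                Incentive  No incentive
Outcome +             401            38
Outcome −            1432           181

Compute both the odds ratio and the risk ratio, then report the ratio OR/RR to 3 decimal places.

Reading the table with exposure as columns: a = 401 (Incentive, case), b = 1432 (Incentive, non-case), c = 38 (No incentive, case), d = 181.
OR = (401·181)/(1432·38) = 72581/54416 = 1.33382
Risk in exposed = 401/1833 = 0.21877; risk in unexposed = 38/219 = 0.17352; RR = 1.26079
OR/RR = 1.33382 / 1.26079 = 1.05792
The outcome is not rare, so the OR lies further from 1 than the RR.

1.058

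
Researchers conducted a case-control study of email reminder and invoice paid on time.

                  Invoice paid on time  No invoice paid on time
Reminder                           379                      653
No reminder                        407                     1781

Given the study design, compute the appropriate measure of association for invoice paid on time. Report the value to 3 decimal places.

2.540

Cells: a = 379, b = 653, c = 407, d = 1781.
This is a case-control study: participants were sampled on outcome status, so risks in the source population cannot be estimated directly — relative risk is not valid here. The odds ratio is the appropriate measure.
OR = (a·d)/(b·c) = (379 × 1781) / (653 × 407) = 674999 / 265771 = 2.53978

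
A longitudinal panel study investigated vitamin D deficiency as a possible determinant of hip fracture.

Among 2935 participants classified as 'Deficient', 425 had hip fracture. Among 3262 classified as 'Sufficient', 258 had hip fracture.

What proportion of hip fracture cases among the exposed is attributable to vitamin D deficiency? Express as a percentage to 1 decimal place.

From the description: a = 425, b = 2510, c = 258, d = 3004.
Risk in exposed = 425/2935 = 0.14480; risk in unexposed = 258/3262 = 0.07909.
RR = 0.14480/0.07909 = 1.83082
AR% = (RR − 1)/RR × 100 = (1.83082 − 1)/1.83082 × 100 = 45.3796%

45.4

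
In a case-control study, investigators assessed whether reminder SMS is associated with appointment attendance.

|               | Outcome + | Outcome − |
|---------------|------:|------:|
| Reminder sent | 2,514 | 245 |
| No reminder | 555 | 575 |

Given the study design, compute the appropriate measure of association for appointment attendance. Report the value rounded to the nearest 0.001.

Cells: a = 2514, b = 245, c = 555, d = 575.
This is a case-control study: participants were sampled on outcome status, so risks in the source population cannot be estimated directly — relative risk is not valid here. The odds ratio is the appropriate measure.
OR = (a·d)/(b·c) = (2514 × 575) / (245 × 555) = 1445550 / 135975 = 10.63100

10.631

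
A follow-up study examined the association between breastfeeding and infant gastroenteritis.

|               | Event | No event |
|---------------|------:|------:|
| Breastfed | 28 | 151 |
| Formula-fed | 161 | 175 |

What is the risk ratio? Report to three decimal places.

0.326

Cells: a = 28, b = 151, c = 161, d = 175.
Risk in exposed = 28/179 = 0.15642; risk in unexposed = 161/336 = 0.47917.
RR = 0.15642 / 0.47917 = 0.32645
The risk is 67% lower among the exposed than among the unexposed.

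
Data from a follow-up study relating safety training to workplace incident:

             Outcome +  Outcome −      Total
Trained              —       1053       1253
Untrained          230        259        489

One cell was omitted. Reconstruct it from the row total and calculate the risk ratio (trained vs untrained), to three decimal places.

0.339

The missing cell is in the exposed row: 1253 − 1053 = 200.
So a = 200, b = 1053, c = 230, d = 259.
RR = [a/(a+b)] / [c/(c+d)] = (200/1253) / (230/489) = 0.15962/0.47035 = 0.33936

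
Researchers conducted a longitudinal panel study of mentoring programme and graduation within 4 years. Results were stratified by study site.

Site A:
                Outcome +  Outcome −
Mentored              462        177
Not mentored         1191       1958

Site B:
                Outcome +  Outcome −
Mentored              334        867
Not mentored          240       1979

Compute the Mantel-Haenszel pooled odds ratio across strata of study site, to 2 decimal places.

OR_MH = Σ(aᵢdᵢ/nᵢ) / Σ(bᵢcᵢ/nᵢ), where nᵢ is the stratum total.
Stratum 1 (Site A): n = 3788; a·d/n = 462·1958/3788 = 238.8057; b·c/n = 177·1191/3788 = 55.6513
Stratum 2 (Site B): n = 3420; a·d/n = 334·1979/3420 = 193.2708; b·c/n = 867·240/3420 = 60.8421
OR_MH = (238.8057 + 193.2708) / (55.6513 + 60.8421) = 432.0765 / 116.4934 = 3.70902

3.71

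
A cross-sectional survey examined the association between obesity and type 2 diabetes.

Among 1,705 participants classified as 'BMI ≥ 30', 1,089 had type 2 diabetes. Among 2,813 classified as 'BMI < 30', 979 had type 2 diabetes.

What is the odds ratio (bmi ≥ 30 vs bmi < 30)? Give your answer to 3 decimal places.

From the description: a = 1089, b = 616, c = 979, d = 1834.
OR = (a·d)/(b·c) = (1089 × 1834) / (616 × 979) = 1997226 / 603064 = 3.31180
The odds of type 2 diabetes are about 3.31 times as high in the bmi ≥ 30 group.

3.312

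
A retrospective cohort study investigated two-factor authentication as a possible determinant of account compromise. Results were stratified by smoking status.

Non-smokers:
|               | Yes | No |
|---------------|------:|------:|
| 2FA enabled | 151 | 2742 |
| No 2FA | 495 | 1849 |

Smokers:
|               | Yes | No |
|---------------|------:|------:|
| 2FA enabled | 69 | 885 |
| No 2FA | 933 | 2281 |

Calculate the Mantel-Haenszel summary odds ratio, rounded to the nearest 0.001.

0.199

OR_MH = Σ(aᵢdᵢ/nᵢ) / Σ(bᵢcᵢ/nᵢ), where nᵢ is the stratum total.
Stratum 1 (Non-smokers): n = 5237; a·d/n = 151·1849/5237 = 53.3128; b·c/n = 2742·495/5237 = 259.1732
Stratum 2 (Smokers): n = 4168; a·d/n = 69·2281/4168 = 37.7613; b·c/n = 885·933/4168 = 198.1058
OR_MH = (53.3128 + 37.7613) / (259.1732 + 198.1058) = 91.0741 / 457.2790 = 0.19917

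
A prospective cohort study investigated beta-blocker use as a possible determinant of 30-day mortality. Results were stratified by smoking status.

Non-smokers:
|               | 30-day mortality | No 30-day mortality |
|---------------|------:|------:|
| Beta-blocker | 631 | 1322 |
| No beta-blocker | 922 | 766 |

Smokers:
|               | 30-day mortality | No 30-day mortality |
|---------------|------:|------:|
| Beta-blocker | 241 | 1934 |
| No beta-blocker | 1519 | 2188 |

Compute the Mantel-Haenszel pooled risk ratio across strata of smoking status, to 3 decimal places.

0.421

RR_MH = Σ(aᵢ·n₀ᵢ/nᵢ) / Σ(cᵢ·n₁ᵢ/nᵢ), with n₁ᵢ = aᵢ+bᵢ (exposed), n₀ᵢ = cᵢ+dᵢ (unexposed), nᵢ = n₁ᵢ+n₀ᵢ.
Stratum 1 (Non-smokers): n₁ = 1953, n₀ = 1688, n = 3641; a·n₀/n = 631·1688/3641 = 292.5372; c·n₁/n = 922·1953/3641 = 494.5526
Stratum 2 (Smokers): n₁ = 2175, n₀ = 3707, n = 5882; a·n₀/n = 241·3707/5882 = 151.8849; c·n₁/n = 1519·2175/5882 = 561.6840
RR_MH = (292.5372 + 151.8849) / (494.5526 + 561.6840) = 444.4221 / 1056.2365 = 0.42076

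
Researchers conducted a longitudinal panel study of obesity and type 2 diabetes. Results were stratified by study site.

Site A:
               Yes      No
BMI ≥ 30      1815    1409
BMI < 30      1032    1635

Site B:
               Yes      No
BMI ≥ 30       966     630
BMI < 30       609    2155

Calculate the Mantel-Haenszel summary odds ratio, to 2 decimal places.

OR_MH = Σ(aᵢdᵢ/nᵢ) / Σ(bᵢcᵢ/nᵢ), where nᵢ is the stratum total.
Stratum 1 (Site A): n = 5891; a·d/n = 1815·1635/5891 = 503.7388; b·c/n = 1409·1032/5891 = 246.8321
Stratum 2 (Site B): n = 4360; a·d/n = 966·2155/4360 = 477.4610; b·c/n = 630·609/4360 = 87.9977
OR_MH = (503.7388 + 477.4610) / (246.8321 + 87.9977) = 981.1998 / 334.8298 = 2.93044

2.93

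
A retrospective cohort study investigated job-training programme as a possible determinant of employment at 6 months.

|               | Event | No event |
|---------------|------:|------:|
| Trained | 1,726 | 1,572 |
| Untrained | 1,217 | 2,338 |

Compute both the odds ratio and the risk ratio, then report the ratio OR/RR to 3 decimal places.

Cells: a = 1726, b = 1572, c = 1217, d = 2338.
OR = (1726·2338)/(1572·1217) = 4035388/1913124 = 2.10932
Risk in exposed = 1726/3298 = 0.52335; risk in unexposed = 1217/3555 = 0.34233; RR = 1.52876
OR/RR = 2.10932 / 1.52876 = 1.37976
The outcome is not rare, so the OR lies further from 1 than the RR.

1.380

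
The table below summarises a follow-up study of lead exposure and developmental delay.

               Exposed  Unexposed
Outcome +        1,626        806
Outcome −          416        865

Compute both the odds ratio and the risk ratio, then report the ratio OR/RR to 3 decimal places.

2.541

Reading the table with exposure as columns: a = 1626 (Exposed, case), b = 416 (Exposed, non-case), c = 806 (Unexposed, case), d = 865.
OR = (1626·865)/(416·806) = 1406490/335296 = 4.19477
Risk in exposed = 1626/2042 = 0.79628; risk in unexposed = 806/1671 = 0.48235; RR = 1.65084
OR/RR = 4.19477 / 1.65084 = 2.54098
The outcome is not rare, so the OR lies further from 1 than the RR.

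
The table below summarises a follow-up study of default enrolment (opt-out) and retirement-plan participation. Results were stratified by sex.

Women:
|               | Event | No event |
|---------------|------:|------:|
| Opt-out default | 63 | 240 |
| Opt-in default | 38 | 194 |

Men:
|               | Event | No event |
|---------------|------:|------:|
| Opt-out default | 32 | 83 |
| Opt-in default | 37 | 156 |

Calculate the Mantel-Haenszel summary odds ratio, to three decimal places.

OR_MH = Σ(aᵢdᵢ/nᵢ) / Σ(bᵢcᵢ/nᵢ), where nᵢ is the stratum total.
Stratum 1 (Women): n = 535; a·d/n = 63·194/535 = 22.8449; b·c/n = 240·38/535 = 17.0467
Stratum 2 (Men): n = 308; a·d/n = 32·156/308 = 16.2078; b·c/n = 83·37/308 = 9.9708
OR_MH = (22.8449 + 16.2078) / (17.0467 + 9.9708) = 39.0527 / 27.0175 = 1.44546

1.445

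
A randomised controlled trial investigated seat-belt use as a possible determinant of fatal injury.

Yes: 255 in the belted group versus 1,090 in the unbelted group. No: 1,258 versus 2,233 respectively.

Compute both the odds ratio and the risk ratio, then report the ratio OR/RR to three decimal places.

0.808

From the description: a = 255, b = 1258, c = 1090, d = 2233.
OR = (255·2233)/(1258·1090) = 569415/1371220 = 0.41526
Risk in exposed = 255/1513 = 0.16854; risk in unexposed = 1090/3323 = 0.32802; RR = 0.51381
OR/RR = 0.41526 / 0.51381 = 0.80820
The outcome is not rare, so the OR lies further from 1 than the RR.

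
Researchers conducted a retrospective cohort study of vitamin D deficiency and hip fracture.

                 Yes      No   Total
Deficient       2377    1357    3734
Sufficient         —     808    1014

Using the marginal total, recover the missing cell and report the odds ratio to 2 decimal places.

The missing cell is in the unexposed row: 1014 − 808 = 206.
So a = 2377, b = 1357, c = 206, d = 808.
OR = (a·d)/(b·c) = (2377 × 808) / (1357 × 206) = 1920616 / 279542 = 6.87058

6.87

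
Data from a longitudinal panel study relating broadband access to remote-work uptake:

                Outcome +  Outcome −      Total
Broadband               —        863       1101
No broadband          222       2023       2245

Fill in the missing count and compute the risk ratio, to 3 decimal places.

2.186

The missing cell is in the exposed row: 1101 − 863 = 238.
So a = 238, b = 863, c = 222, d = 2023.
RR = [a/(a+b)] / [c/(c+d)] = (238/1101) / (222/2245) = 0.21617/0.09889 = 2.18601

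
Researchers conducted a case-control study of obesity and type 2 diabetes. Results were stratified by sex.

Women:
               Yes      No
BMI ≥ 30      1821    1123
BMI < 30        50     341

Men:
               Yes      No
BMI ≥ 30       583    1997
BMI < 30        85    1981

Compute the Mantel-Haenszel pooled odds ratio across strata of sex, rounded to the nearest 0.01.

OR_MH = Σ(aᵢdᵢ/nᵢ) / Σ(bᵢcᵢ/nᵢ), where nᵢ is the stratum total.
Stratum 1 (Women): n = 3335; a·d/n = 1821·341/3335 = 186.1952; b·c/n = 1123·50/3335 = 16.8366
Stratum 2 (Men): n = 4646; a·d/n = 583·1981/4646 = 248.5844; b·c/n = 1997·85/4646 = 36.5357
OR_MH = (186.1952 + 248.5844) / (16.8366 + 36.5357) = 434.7796 / 53.3723 = 8.14616

8.15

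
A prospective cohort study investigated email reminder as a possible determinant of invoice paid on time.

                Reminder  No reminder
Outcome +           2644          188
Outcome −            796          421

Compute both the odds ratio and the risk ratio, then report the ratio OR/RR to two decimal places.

2.99

Reading the table with exposure as columns: a = 2644 (Reminder, case), b = 796 (Reminder, non-case), c = 188 (No reminder, case), d = 421.
OR = (2644·421)/(796·188) = 1113124/149648 = 7.43828
Risk in exposed = 2644/3440 = 0.76860; risk in unexposed = 188/609 = 0.30870; RR = 2.48979
OR/RR = 7.43828 / 2.48979 = 2.98752
The outcome is not rare, so the OR lies further from 1 than the RR.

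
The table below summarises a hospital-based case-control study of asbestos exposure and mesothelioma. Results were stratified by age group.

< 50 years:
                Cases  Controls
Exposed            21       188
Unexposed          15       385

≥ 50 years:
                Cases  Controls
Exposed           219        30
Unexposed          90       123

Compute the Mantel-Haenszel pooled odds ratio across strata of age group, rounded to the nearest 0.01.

OR_MH = Σ(aᵢdᵢ/nᵢ) / Σ(bᵢcᵢ/nᵢ), where nᵢ is the stratum total.
Stratum 1 (< 50 years): n = 609; a·d/n = 21·385/609 = 13.2759; b·c/n = 188·15/609 = 4.6305
Stratum 2 (≥ 50 years): n = 462; a·d/n = 219·123/462 = 58.3052; b·c/n = 30·90/462 = 5.8442
OR_MH = (13.2759 + 58.3052) / (4.6305 + 5.8442) = 71.5811 / 10.4747 = 6.83371

6.83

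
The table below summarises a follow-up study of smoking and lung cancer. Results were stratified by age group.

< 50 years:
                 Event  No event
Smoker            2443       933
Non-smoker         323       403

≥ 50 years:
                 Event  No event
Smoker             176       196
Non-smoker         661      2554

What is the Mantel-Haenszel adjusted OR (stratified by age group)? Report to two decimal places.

3.33

OR_MH = Σ(aᵢdᵢ/nᵢ) / Σ(bᵢcᵢ/nᵢ), where nᵢ is the stratum total.
Stratum 1 (< 50 years): n = 4102; a·d/n = 2443·403/4102 = 240.0119; b·c/n = 933·323/4102 = 73.4664
Stratum 2 (≥ 50 years): n = 3587; a·d/n = 176·2554/3587 = 125.3147; b·c/n = 196·661/3587 = 36.1182
OR_MH = (240.0119 + 125.3147) / (73.4664 + 36.1182) = 365.3267 / 109.5846 = 3.33374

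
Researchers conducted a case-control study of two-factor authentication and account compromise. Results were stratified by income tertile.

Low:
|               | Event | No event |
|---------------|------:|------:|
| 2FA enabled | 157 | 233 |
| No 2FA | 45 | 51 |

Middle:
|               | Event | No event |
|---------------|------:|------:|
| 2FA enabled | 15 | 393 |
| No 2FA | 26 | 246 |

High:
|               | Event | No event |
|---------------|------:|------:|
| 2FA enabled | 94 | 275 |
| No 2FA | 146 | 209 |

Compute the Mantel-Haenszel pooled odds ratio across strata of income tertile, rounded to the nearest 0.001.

OR_MH = Σ(aᵢdᵢ/nᵢ) / Σ(bᵢcᵢ/nᵢ), where nᵢ is the stratum total.
Stratum 1 (Low): n = 486; a·d/n = 157·51/486 = 16.4753; b·c/n = 233·45/486 = 21.5741
Stratum 2 (Middle): n = 680; a·d/n = 15·246/680 = 5.4265; b·c/n = 393·26/680 = 15.0265
Stratum 3 (High): n = 724; a·d/n = 94·209/724 = 27.1354; b·c/n = 275·146/724 = 55.4558
OR_MH = (16.4753 + 5.4265 + 27.1354) / (21.5741 + 15.0265 + 55.4558) = 49.0371 / 92.0563 = 0.53269

0.533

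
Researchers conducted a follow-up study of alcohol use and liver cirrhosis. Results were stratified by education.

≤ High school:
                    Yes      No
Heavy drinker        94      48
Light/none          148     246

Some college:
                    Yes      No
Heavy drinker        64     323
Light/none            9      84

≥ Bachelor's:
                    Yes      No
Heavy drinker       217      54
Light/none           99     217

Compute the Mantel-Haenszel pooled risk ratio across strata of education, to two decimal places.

2.15

RR_MH = Σ(aᵢ·n₀ᵢ/nᵢ) / Σ(cᵢ·n₁ᵢ/nᵢ), with n₁ᵢ = aᵢ+bᵢ (exposed), n₀ᵢ = cᵢ+dᵢ (unexposed), nᵢ = n₁ᵢ+n₀ᵢ.
Stratum 1 (≤ High school): n₁ = 142, n₀ = 394, n = 536; a·n₀/n = 94·394/536 = 69.0970; c·n₁/n = 148·142/536 = 39.2090
Stratum 2 (Some college): n₁ = 387, n₀ = 93, n = 480; a·n₀/n = 64·93/480 = 12.4000; c·n₁/n = 9·387/480 = 7.2562
Stratum 3 (≥ Bachelor's): n₁ = 271, n₀ = 316, n = 587; a·n₀/n = 217·316/587 = 116.8177; c·n₁/n = 99·271/587 = 45.7053
RR_MH = (69.0970 + 12.4000 + 116.8177) / (39.2090 + 7.2562 + 45.7053) = 198.3147 / 92.1705 = 2.15161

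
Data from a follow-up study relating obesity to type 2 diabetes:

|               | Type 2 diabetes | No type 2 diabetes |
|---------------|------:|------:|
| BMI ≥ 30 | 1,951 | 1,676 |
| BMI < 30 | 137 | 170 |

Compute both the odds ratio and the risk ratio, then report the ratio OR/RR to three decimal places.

1.198

Cells: a = 1951, b = 1676, c = 137, d = 170.
OR = (1951·170)/(1676·137) = 331670/229612 = 1.44448
Risk in exposed = 1951/3627 = 0.53791; risk in unexposed = 137/307 = 0.44625; RR = 1.20539
OR/RR = 1.44448 / 1.20539 = 1.19835
The outcome is not rare, so the OR lies further from 1 than the RR.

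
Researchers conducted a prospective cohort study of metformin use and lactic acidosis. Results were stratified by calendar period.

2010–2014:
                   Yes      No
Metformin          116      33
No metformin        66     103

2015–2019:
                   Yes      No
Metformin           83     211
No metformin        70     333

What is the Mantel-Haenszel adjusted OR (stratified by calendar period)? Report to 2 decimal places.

OR_MH = Σ(aᵢdᵢ/nᵢ) / Σ(bᵢcᵢ/nᵢ), where nᵢ is the stratum total.
Stratum 1 (2010–2014): n = 318; a·d/n = 116·103/318 = 37.5723; b·c/n = 33·66/318 = 6.8491
Stratum 2 (2015–2019): n = 697; a·d/n = 83·333/697 = 39.6542; b·c/n = 211·70/697 = 21.1908
OR_MH = (37.5723 + 39.6542) / (6.8491 + 21.1908) = 77.2266 / 28.0399 = 2.75417

2.75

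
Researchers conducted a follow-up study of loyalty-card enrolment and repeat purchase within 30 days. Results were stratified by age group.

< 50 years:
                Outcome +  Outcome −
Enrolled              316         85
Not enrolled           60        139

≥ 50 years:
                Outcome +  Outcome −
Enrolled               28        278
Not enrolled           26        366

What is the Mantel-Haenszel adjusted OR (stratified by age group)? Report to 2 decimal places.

4.66

OR_MH = Σ(aᵢdᵢ/nᵢ) / Σ(bᵢcᵢ/nᵢ), where nᵢ is the stratum total.
Stratum 1 (< 50 years): n = 600; a·d/n = 316·139/600 = 73.2067; b·c/n = 85·60/600 = 8.5000
Stratum 2 (≥ 50 years): n = 698; a·d/n = 28·366/698 = 14.6819; b·c/n = 278·26/698 = 10.3553
OR_MH = (73.2067 + 14.6819) / (8.5000 + 10.3553) = 87.8886 / 18.8553 = 4.66122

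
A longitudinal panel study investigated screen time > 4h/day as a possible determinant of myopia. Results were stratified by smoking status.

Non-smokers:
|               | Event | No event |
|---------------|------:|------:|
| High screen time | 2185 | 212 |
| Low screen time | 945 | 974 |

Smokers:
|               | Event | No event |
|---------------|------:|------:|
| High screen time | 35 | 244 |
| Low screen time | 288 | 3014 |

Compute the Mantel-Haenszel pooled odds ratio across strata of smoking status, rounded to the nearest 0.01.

7.91

OR_MH = Σ(aᵢdᵢ/nᵢ) / Σ(bᵢcᵢ/nᵢ), where nᵢ is the stratum total.
Stratum 1 (Non-smokers): n = 4316; a·d/n = 2185·974/4316 = 493.0931; b·c/n = 212·945/4316 = 46.4180
Stratum 2 (Smokers): n = 3581; a·d/n = 35·3014/3581 = 29.4583; b·c/n = 244·288/3581 = 19.6236
OR_MH = (493.0931 + 29.4583) / (46.4180 + 19.6236) = 522.5514 / 66.0415 = 7.91246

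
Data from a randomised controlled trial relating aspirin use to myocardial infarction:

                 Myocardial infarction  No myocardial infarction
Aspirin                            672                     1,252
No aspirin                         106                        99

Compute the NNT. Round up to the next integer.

6

Risk in treated group = 672/1924 = 0.34927; risk in control = 106/205 = 0.51707.
Absolute risk reduction = 0.51707 − 0.34927 = 0.16780
NNT = 1 / ARR = 1 / 0.16780 = 5.959 → round up → 6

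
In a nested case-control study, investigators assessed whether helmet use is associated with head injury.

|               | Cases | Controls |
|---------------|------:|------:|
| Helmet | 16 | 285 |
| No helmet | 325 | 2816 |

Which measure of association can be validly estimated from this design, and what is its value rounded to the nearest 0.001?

Cells: a = 16, b = 285, c = 325, d = 2816.
This is a nested case-control study: participants were sampled on outcome status, so risks in the source population cannot be estimated directly — relative risk is not valid here. The odds ratio is the appropriate measure.
OR = (a·d)/(b·c) = (16 × 2816) / (285 × 325) = 45056 / 92625 = 0.48643

0.486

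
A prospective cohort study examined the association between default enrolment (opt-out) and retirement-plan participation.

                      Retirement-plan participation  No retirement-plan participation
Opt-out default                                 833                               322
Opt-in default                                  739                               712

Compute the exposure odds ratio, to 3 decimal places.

Cells: a = 833, b = 322, c = 739, d = 712.
OR = (a·d)/(b·c) = (833 × 712) / (322 × 739) = 593096 / 237958 = 2.49244
The odds of retirement-plan participation are about 2.49 times as high in the opt-out default group.

2.492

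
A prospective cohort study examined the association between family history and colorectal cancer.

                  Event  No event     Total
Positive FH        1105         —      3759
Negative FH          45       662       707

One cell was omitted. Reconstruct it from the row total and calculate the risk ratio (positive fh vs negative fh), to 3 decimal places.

The missing cell is in the exposed row: 3759 − 1105 = 2654.
So a = 1105, b = 2654, c = 45, d = 662.
RR = [a/(a+b)] / [c/(c+d)] = (1105/3759) / (45/707) = 0.29396/0.06365 = 4.61846

4.618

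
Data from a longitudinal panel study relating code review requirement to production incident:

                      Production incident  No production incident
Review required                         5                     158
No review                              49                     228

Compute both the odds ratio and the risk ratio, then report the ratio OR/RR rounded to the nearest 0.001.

0.849

Cells: a = 5, b = 158, c = 49, d = 228.
OR = (5·228)/(158·49) = 1140/7742 = 0.14725
Risk in exposed = 5/163 = 0.03067; risk in unexposed = 49/277 = 0.17690; RR = 0.17341
OR/RR = 0.14725 / 0.17341 = 0.84915
The outcome is not rare, so the OR lies further from 1 than the RR.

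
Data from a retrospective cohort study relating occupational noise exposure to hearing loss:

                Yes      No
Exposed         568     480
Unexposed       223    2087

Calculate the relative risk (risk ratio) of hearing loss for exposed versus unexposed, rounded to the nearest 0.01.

Cells: a = 568, b = 480, c = 223, d = 2087.
Risk in exposed = 568/1048 = 0.54198; risk in unexposed = 223/2310 = 0.09654.
RR = 0.54198 / 0.09654 = 5.61428
The risk among the exposed is 5.61 times that among the unexposed.

5.61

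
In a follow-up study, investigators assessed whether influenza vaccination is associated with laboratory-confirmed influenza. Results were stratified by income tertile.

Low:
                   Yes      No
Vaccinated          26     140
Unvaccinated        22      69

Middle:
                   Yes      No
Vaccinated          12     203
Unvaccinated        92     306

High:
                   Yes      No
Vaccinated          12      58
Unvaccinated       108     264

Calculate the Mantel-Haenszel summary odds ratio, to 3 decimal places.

0.356

OR_MH = Σ(aᵢdᵢ/nᵢ) / Σ(bᵢcᵢ/nᵢ), where nᵢ is the stratum total.
Stratum 1 (Low): n = 257; a·d/n = 26·69/257 = 6.9805; b·c/n = 140·22/257 = 11.9844
Stratum 2 (Middle): n = 613; a·d/n = 12·306/613 = 5.9902; b·c/n = 203·92/613 = 30.4666
Stratum 3 (High): n = 442; a·d/n = 12·264/442 = 7.1674; b·c/n = 58·108/442 = 14.1719
OR_MH = (6.9805 + 5.9902 + 7.1674) / (11.9844 + 30.4666 + 14.1719) = 20.1382 / 56.6229 = 0.35565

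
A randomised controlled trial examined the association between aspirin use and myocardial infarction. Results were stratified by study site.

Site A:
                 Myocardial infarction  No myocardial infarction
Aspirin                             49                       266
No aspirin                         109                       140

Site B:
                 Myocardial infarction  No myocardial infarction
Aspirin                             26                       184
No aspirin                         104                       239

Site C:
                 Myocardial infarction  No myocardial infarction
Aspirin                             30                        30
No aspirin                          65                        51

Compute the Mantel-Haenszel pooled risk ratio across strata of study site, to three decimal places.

RR_MH = Σ(aᵢ·n₀ᵢ/nᵢ) / Σ(cᵢ·n₁ᵢ/nᵢ), with n₁ᵢ = aᵢ+bᵢ (exposed), n₀ᵢ = cᵢ+dᵢ (unexposed), nᵢ = n₁ᵢ+n₀ᵢ.
Stratum 1 (Site A): n₁ = 315, n₀ = 249, n = 564; a·n₀/n = 49·249/564 = 21.6330; c·n₁/n = 109·315/564 = 60.8777
Stratum 2 (Site B): n₁ = 210, n₀ = 343, n = 553; a·n₀/n = 26·343/553 = 16.1266; c·n₁/n = 104·210/553 = 39.4937
Stratum 3 (Site C): n₁ = 60, n₀ = 116, n = 176; a·n₀/n = 30·116/176 = 19.7727; c·n₁/n = 65·60/176 = 22.1591
RR_MH = (21.6330 + 16.1266 + 19.7727) / (60.8777 + 39.4937 + 22.1591) = 57.5323 / 122.5304 = 0.46953

0.470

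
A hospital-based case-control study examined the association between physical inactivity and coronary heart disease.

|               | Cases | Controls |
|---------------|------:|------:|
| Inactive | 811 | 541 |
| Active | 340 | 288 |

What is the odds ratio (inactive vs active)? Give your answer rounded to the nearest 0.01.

1.27

Cells: a = 811, b = 541, c = 340, d = 288.
OR = (a·d)/(b·c) = (811 × 288) / (541 × 340) = 233568 / 183940 = 1.26981
The odds of coronary heart disease are about 1.27 times as high in the inactive group.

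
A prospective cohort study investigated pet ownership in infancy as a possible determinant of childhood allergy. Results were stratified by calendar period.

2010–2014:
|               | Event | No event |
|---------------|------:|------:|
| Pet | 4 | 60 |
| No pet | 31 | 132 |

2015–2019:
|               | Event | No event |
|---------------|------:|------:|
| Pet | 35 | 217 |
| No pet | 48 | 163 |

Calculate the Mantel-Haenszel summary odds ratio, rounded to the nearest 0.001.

OR_MH = Σ(aᵢdᵢ/nᵢ) / Σ(bᵢcᵢ/nᵢ), where nᵢ is the stratum total.
Stratum 1 (2010–2014): n = 227; a·d/n = 4·132/227 = 2.3260; b·c/n = 60·31/227 = 8.1938
Stratum 2 (2015–2019): n = 463; a·d/n = 35·163/463 = 12.3218; b·c/n = 217·48/463 = 22.4968
OR_MH = (2.3260 + 12.3218) / (8.1938 + 22.4968) = 14.6478 / 30.6906 = 0.47727

0.477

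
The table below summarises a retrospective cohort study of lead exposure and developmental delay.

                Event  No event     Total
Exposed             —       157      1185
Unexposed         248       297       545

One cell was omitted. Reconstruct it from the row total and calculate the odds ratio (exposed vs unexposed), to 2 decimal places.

The missing cell is in the exposed row: 1185 − 157 = 1028.
So a = 1028, b = 157, c = 248, d = 297.
OR = (a·d)/(b·c) = (1028 × 297) / (157 × 248) = 305316 / 38936 = 7.84148

7.84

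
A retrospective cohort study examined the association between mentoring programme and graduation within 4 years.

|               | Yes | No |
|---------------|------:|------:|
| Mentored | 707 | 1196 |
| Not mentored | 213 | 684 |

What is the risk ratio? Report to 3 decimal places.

Cells: a = 707, b = 1196, c = 213, d = 684.
Risk in exposed = 707/1903 = 0.37152; risk in unexposed = 213/897 = 0.23746.
RR = 0.37152 / 0.23746 = 1.56456
The risk among the exposed is 1.56 times that among the unexposed.

1.565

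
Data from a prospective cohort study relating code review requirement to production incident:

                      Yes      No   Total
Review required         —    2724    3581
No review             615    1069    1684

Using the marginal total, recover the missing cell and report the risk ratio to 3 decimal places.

0.655

The missing cell is in the exposed row: 3581 − 2724 = 857.
So a = 857, b = 2724, c = 615, d = 1069.
RR = [a/(a+b)] / [c/(c+d)] = (857/3581) / (615/1684) = 0.23932/0.36520 = 0.65530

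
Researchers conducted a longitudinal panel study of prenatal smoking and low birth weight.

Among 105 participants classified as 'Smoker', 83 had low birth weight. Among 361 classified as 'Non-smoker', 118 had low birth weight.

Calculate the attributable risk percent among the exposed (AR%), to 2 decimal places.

58.65

From the description: a = 83, b = 22, c = 118, d = 243.
Risk in exposed = 83/105 = 0.79048; risk in unexposed = 118/361 = 0.32687.
RR = 0.79048/0.32687 = 2.41832
AR% = (RR − 1)/RR × 100 = (2.41832 − 1)/2.41832 × 100 = 58.6490%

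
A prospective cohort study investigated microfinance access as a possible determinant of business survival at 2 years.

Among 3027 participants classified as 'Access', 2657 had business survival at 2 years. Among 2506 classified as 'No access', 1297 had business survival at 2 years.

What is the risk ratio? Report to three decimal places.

1.696

From the description: a = 2657, b = 370, c = 1297, d = 1209.
Risk in exposed = 2657/3027 = 0.87777; risk in unexposed = 1297/2506 = 0.51756.
RR = 0.87777 / 0.51756 = 1.69598
The risk among the exposed is 1.70 times that among the unexposed.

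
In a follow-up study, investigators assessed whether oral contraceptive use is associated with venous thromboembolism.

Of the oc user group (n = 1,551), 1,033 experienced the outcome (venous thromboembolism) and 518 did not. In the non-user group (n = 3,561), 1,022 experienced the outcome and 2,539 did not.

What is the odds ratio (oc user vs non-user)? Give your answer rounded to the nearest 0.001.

From the description: a = 1033, b = 518, c = 1022, d = 2539.
OR = (a·d)/(b·c) = (1033 × 2539) / (518 × 1022) = 2622787 / 529396 = 4.95430
The odds of venous thromboembolism are about 4.95 times as high in the oc user group.

4.954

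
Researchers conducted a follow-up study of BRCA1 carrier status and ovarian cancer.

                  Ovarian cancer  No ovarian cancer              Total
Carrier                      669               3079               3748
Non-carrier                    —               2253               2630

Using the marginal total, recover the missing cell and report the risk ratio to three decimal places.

The missing cell is in the unexposed row: 2630 − 2253 = 377.
So a = 669, b = 3079, c = 377, d = 2253.
RR = [a/(a+b)] / [c/(c+d)] = (669/3748) / (377/2630) = 0.17850/0.14335 = 1.24521

1.245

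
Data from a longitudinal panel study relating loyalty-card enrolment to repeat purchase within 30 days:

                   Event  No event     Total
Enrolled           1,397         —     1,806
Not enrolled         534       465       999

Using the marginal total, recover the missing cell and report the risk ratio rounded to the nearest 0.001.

1.447

The missing cell is in the exposed row: 1806 − 1397 = 409.
So a = 1397, b = 409, c = 534, d = 465.
RR = [a/(a+b)] / [c/(c+d)] = (1397/1806) / (534/999) = 0.77353/0.53453 = 1.44711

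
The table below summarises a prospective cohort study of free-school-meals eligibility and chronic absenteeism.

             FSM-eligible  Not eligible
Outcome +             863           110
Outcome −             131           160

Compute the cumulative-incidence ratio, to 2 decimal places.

2.13

Reading the table with exposure as columns: a = 863 (FSM-eligible, case), b = 131 (FSM-eligible, non-case), c = 110 (Not eligible, case), d = 160.
Risk in exposed = 863/994 = 0.86821; risk in unexposed = 110/270 = 0.40741.
RR = 0.86821 / 0.40741 = 2.13106
The risk among the exposed is 2.13 times that among the unexposed.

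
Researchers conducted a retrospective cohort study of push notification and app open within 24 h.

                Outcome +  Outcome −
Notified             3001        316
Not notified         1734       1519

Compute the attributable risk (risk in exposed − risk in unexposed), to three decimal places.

0.372

Cells: a = 3001, b = 316, c = 1734, d = 1519.
Risk in exposed = 3001/3317 = 0.904733; risk in unexposed = 1734/3253 = 0.533046.
Risk difference = 0.904733 − 0.533046 = 0.371687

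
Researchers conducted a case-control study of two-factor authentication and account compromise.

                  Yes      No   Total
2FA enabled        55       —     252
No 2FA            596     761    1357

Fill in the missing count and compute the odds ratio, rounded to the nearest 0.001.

The missing cell is in the exposed row: 252 − 55 = 197.
So a = 55, b = 197, c = 596, d = 761.
OR = (a·d)/(b·c) = (55 × 761) / (197 × 596) = 41855 / 117412 = 0.35648

0.356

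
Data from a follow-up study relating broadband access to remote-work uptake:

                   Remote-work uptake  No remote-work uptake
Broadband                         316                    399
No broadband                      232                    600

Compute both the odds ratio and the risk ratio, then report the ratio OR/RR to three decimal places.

1.292

Cells: a = 316, b = 399, c = 232, d = 600.
OR = (316·600)/(399·232) = 189600/92568 = 2.04822
Risk in exposed = 316/715 = 0.44196; risk in unexposed = 232/832 = 0.27885; RR = 1.58495
OR/RR = 2.04822 / 1.58495 = 1.29229
The outcome is not rare, so the OR lies further from 1 than the RR.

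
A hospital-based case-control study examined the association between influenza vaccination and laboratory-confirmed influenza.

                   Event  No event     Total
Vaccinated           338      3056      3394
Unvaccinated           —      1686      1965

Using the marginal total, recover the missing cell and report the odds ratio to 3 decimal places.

The missing cell is in the unexposed row: 1965 − 1686 = 279.
So a = 338, b = 3056, c = 279, d = 1686.
OR = (a·d)/(b·c) = (338 × 1686) / (3056 × 279) = 569868 / 852624 = 0.66837

0.668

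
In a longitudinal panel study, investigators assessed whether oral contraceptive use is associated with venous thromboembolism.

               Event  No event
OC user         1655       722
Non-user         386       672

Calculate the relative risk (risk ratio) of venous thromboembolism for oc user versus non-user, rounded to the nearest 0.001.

1.908

Cells: a = 1655, b = 722, c = 386, d = 672.
Risk in exposed = 1655/2377 = 0.69626; risk in unexposed = 386/1058 = 0.36484.
RR = 0.69626 / 0.36484 = 1.90839
The risk among the exposed is 1.91 times that among the unexposed.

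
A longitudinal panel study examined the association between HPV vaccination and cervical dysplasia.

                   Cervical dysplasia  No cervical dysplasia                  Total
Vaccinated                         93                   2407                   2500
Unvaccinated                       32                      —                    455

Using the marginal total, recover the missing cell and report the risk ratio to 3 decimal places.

The missing cell is in the unexposed row: 455 − 32 = 423.
So a = 93, b = 2407, c = 32, d = 423.
RR = [a/(a+b)] / [c/(c+d)] = (93/2500) / (32/455) = 0.03720/0.07033 = 0.52894

0.529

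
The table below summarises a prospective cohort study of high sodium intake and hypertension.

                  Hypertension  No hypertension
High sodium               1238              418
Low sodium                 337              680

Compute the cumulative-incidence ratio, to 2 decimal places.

2.26

Cells: a = 1238, b = 418, c = 337, d = 680.
Risk in exposed = 1238/1656 = 0.74758; risk in unexposed = 337/1017 = 0.33137.
RR = 0.74758 / 0.33137 = 2.25606
The risk among the exposed is 2.26 times that among the unexposed.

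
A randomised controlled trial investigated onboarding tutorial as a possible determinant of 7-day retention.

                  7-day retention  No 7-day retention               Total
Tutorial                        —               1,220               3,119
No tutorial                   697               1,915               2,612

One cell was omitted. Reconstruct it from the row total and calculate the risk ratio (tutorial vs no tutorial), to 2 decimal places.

2.28

The missing cell is in the exposed row: 3119 − 1220 = 1899.
So a = 1899, b = 1220, c = 697, d = 1915.
RR = [a/(a+b)] / [c/(c+d)] = (1899/3119) / (697/2612) = 0.60885/0.26685 = 2.28166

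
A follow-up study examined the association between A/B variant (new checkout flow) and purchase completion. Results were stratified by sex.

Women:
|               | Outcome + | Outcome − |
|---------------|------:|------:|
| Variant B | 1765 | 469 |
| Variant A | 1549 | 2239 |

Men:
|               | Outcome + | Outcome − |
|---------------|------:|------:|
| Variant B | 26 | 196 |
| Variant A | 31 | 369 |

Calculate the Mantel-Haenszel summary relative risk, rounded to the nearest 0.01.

1.92

RR_MH = Σ(aᵢ·n₀ᵢ/nᵢ) / Σ(cᵢ·n₁ᵢ/nᵢ), with n₁ᵢ = aᵢ+bᵢ (exposed), n₀ᵢ = cᵢ+dᵢ (unexposed), nᵢ = n₁ᵢ+n₀ᵢ.
Stratum 1 (Women): n₁ = 2234, n₀ = 3788, n = 6022; a·n₀/n = 1765·3788/6022 = 1110.2325; c·n₁/n = 1549·2234/6022 = 574.6373
Stratum 2 (Men): n₁ = 222, n₀ = 400, n = 622; a·n₀/n = 26·400/622 = 16.7203; c·n₁/n = 31·222/622 = 11.0643
RR_MH = (1110.2325 + 16.7203) / (574.6373 + 11.0643) = 1126.9527 / 585.7016 = 1.92411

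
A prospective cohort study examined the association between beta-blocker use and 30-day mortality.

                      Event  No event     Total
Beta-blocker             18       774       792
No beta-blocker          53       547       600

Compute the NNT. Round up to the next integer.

Risk in treated group = 18/792 = 0.02273; risk in control = 53/600 = 0.08833.
Absolute risk reduction = 0.08833 − 0.02273 = 0.06561
NNT = 1 / ARR = 1 / 0.06561 = 15.242 → round up → 16

16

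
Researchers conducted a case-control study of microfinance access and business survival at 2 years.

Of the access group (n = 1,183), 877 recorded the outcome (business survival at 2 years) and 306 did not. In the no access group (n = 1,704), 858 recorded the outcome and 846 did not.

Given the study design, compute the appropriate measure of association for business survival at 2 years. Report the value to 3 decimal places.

2.826

From the description: a = 877, b = 306, c = 858, d = 846.
This is a case-control study: participants were sampled on outcome status, so risks in the source population cannot be estimated directly — relative risk is not valid here. The odds ratio is the appropriate measure.
OR = (a·d)/(b·c) = (877 × 846) / (306 × 858) = 741942 / 262548 = 2.82593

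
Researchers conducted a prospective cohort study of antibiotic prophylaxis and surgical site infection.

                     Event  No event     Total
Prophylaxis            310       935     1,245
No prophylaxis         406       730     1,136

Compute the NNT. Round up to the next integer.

Risk in treated group = 310/1245 = 0.24900; risk in control = 406/1136 = 0.35739.
Absolute risk reduction = 0.35739 − 0.24900 = 0.10840
NNT = 1 / ARR = 1 / 0.10840 = 9.225 → round up → 10

10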